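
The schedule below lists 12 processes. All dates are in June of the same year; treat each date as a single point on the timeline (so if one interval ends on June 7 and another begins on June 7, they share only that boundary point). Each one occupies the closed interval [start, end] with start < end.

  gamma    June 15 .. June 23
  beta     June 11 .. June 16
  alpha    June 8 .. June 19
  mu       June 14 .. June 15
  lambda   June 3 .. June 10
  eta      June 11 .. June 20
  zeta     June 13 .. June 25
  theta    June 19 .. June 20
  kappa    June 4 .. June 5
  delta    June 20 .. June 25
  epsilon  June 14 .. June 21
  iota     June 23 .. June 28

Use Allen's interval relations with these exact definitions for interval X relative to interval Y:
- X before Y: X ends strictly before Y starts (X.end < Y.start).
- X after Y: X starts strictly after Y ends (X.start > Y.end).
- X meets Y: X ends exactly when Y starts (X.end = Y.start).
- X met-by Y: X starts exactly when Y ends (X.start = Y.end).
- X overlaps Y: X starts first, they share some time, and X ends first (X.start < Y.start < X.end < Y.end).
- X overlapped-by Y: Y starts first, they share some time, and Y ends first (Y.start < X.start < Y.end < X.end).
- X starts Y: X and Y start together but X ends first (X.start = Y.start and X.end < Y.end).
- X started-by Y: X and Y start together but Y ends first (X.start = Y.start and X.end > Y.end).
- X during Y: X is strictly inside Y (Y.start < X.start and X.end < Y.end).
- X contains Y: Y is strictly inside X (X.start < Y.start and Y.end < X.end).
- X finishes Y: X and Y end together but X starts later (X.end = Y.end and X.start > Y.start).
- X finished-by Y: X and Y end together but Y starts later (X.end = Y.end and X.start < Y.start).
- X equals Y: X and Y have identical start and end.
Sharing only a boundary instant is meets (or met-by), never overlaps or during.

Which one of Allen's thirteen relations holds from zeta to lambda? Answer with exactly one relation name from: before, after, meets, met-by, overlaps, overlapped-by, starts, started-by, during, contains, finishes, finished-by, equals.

zeta = [June 13, June 25]; lambda = [June 3, June 10].
Compare endpoints: zeta.start > lambda.start, zeta.start > lambda.end, zeta.end > lambda.start, zeta.end > lambda.end.
That pattern is 'after'.

after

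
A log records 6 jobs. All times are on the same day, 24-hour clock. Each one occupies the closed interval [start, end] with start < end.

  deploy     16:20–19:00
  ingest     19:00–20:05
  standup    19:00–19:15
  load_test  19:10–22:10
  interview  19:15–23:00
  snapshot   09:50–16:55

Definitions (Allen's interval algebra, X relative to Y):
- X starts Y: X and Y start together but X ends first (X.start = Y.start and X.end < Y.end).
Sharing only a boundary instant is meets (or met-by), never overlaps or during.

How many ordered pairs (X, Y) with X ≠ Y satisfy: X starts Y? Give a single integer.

1

Checking all 30 ordered pairs for relation 'starts'; matching pairs in alphabetical order:
(standup, ingest): standup starts ingest ✓
Count: 1.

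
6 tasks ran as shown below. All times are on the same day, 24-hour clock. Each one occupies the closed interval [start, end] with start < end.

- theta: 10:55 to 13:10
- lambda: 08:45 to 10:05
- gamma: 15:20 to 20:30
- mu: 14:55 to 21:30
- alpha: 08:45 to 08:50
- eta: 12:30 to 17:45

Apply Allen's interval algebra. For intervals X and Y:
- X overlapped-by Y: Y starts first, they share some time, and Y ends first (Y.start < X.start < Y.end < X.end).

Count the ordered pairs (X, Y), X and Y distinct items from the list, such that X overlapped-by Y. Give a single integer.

Checking all 30 ordered pairs for relation 'overlapped-by'; matching pairs in alphabetical order:
(eta, theta): eta overlapped-by theta ✓
(gamma, eta): gamma overlapped-by eta ✓
(mu, eta): mu overlapped-by eta ✓
Count: 3.

3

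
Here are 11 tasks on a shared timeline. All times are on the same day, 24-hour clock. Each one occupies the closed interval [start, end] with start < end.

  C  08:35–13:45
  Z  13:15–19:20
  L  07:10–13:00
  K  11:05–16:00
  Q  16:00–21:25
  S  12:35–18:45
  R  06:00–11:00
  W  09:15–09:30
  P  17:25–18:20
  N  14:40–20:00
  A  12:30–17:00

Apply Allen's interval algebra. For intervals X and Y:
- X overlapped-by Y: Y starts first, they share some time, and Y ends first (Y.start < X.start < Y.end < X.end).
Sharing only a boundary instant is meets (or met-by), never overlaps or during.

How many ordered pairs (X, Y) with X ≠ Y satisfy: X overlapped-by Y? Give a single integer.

24

Checking all 110 ordered pairs for relation 'overlapped-by'; matching pairs in alphabetical order:
(A, C): A overlapped-by C ✓
(A, K): A overlapped-by K ✓
(A, L): A overlapped-by L ✓
(C, L): C overlapped-by L ✓
(C, R): C overlapped-by R ✓
(K, C): K overlapped-by C ✓
(K, L): K overlapped-by L ✓
(L, R): L overlapped-by R ✓
(N, A): N overlapped-by A ✓
(N, K): N overlapped-by K ✓
(N, S): N overlapped-by S ✓
(N, Z): N overlapped-by Z ✓
(Q, A): Q overlapped-by A ✓
(Q, N): Q overlapped-by N ✓
(Q, S): Q overlapped-by S ✓
(Q, Z): Q overlapped-by Z ✓
(S, A): S overlapped-by A ✓
(S, C): S overlapped-by C ✓
(S, K): S overlapped-by K ✓
(S, L): S overlapped-by L ✓
(Z, A): Z overlapped-by A ✓
(Z, C): Z overlapped-by C ✓
(Z, K): Z overlapped-by K ✓
(Z, S): Z overlapped-by S ✓
Count: 24.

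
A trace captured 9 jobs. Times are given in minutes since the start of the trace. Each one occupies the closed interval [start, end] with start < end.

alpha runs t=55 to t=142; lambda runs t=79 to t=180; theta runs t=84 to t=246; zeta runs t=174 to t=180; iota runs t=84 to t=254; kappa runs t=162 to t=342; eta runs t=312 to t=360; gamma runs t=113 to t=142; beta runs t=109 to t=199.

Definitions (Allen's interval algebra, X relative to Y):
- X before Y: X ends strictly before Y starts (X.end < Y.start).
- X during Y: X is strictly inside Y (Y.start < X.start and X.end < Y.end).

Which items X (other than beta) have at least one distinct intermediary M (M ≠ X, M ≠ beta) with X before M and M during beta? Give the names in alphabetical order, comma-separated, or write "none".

Target beta = [t=109, t=199].
Intermediaries M with M during beta: gamma, zeta.
Via gamma — items with X before gamma: none.
Via zeta — items with X before zeta: alpha, gamma.
Union: alpha, gamma.

alpha, gamma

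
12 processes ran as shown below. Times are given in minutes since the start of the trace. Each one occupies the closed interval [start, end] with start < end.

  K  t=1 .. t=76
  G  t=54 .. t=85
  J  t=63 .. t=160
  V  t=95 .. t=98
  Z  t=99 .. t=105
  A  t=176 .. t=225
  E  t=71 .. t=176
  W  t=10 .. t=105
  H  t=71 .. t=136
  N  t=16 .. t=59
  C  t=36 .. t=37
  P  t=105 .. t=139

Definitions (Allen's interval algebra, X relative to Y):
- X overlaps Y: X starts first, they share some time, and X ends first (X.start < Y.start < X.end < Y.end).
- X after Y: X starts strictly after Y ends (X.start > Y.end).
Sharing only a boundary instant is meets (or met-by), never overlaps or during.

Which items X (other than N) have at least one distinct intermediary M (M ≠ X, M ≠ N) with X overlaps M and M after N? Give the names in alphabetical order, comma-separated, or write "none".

Target N = [t=16, t=59].
Intermediaries M with M after N: A, E, H, J, P, V, Z.
Via A — items with X overlaps A: none.
Via E — items with X overlaps E: G, J, K, W.
Via H — items with X overlaps H: G, K, W.
Via J — items with X overlaps J: G, K, W.
Via P — items with X overlaps P: H.
Via V — items with X overlaps V: none.
Via Z — items with X overlaps Z: none.
Union: G, H, J, K, W.

G, H, J, K, W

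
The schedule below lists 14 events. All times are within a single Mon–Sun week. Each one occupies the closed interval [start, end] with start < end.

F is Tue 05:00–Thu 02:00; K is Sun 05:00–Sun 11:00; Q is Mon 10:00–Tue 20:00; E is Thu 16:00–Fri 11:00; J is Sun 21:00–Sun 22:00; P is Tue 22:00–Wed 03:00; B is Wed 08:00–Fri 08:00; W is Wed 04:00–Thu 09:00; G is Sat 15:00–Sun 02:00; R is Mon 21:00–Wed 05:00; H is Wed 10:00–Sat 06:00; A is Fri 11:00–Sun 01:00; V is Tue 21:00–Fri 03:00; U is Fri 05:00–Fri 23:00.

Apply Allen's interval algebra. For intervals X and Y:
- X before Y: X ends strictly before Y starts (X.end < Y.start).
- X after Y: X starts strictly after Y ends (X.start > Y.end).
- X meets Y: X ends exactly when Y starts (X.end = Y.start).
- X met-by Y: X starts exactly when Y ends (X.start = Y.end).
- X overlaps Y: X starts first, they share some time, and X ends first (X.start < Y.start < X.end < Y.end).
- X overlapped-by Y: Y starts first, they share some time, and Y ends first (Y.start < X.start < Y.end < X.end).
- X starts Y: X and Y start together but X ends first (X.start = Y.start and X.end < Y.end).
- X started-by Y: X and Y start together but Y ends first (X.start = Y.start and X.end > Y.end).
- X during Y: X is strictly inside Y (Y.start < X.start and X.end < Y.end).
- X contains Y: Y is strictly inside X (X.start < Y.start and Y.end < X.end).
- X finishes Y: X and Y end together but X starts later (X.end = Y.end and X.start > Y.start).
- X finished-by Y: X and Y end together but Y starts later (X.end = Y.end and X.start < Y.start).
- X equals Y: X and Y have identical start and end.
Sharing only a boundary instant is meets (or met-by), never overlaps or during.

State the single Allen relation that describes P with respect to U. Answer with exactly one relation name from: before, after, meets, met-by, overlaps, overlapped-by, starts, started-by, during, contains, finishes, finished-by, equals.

before

P = [Tue 22:00, Wed 03:00]; U = [Fri 05:00, Fri 23:00].
Compare endpoints: P.start < U.start, P.start < U.end, P.end < U.start, P.end < U.end.
That pattern is 'before'.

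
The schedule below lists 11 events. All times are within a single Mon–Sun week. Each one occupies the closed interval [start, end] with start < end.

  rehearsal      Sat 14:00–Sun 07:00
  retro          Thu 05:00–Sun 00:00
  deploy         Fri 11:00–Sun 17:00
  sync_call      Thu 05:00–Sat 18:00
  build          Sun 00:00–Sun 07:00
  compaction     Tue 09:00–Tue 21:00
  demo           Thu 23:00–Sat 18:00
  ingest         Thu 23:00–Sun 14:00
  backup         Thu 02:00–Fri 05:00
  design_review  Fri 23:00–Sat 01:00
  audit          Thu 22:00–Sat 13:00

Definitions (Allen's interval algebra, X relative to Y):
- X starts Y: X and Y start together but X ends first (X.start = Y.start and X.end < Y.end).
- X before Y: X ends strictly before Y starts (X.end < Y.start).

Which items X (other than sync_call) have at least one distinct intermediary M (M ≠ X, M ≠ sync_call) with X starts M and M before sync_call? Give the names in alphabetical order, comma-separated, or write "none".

none

Target sync_call = [Thu 05:00, Sat 18:00].
Intermediaries M with M before sync_call: compaction.
Via compaction — items with X starts compaction: none.
Union: none.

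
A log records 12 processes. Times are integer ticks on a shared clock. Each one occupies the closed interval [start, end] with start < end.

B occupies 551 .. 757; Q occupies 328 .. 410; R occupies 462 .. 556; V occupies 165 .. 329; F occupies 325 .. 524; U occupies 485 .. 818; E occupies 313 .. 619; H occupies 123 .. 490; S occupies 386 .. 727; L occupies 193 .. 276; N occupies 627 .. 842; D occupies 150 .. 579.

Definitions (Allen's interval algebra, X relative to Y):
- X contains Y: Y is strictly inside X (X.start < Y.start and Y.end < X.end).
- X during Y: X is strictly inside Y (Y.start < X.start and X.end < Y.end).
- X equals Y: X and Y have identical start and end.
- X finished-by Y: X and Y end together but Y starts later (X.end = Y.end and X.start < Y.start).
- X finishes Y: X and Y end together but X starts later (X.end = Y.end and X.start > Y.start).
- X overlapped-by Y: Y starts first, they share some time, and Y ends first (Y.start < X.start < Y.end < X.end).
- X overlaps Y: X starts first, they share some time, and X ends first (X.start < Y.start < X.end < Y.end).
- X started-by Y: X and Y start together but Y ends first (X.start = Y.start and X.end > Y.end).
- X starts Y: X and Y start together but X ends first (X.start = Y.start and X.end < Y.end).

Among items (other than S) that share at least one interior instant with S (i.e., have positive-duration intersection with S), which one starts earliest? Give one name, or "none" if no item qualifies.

Target S = [386, 727].
B [551, 757] → overlapped-by → candidate.
D [150, 579] → overlaps → candidate.
E [313, 619] → overlaps → candidate.
F [325, 524] → overlaps → candidate.
H [123, 490] → overlaps → candidate.
L [193, 276] → before → excluded.
N [627, 842] → overlapped-by → candidate.
Q [328, 410] → overlaps → candidate.
R [462, 556] → during → candidate.
U [485, 818] → overlapped-by → candidate.
V [165, 329] → before → excluded.
Among candidates, earliest start is 123 → H.

H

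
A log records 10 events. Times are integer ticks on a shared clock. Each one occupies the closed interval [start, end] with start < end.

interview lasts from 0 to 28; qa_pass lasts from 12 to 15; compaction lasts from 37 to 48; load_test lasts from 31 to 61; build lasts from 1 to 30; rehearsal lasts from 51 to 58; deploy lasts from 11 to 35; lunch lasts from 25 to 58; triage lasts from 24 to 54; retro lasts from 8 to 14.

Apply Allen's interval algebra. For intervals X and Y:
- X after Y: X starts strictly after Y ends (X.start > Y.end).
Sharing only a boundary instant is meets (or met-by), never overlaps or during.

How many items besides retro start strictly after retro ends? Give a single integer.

5

Target retro = [8, 14].
build [1, 30] → contains → no.
compaction [37, 48] → after → counts.
deploy [11, 35] → overlapped-by → no.
interview [0, 28] → contains → no.
load_test [31, 61] → after → counts.
lunch [25, 58] → after → counts.
qa_pass [12, 15] → overlapped-by → no.
rehearsal [51, 58] → after → counts.
triage [24, 54] → after → counts.
Total: 5.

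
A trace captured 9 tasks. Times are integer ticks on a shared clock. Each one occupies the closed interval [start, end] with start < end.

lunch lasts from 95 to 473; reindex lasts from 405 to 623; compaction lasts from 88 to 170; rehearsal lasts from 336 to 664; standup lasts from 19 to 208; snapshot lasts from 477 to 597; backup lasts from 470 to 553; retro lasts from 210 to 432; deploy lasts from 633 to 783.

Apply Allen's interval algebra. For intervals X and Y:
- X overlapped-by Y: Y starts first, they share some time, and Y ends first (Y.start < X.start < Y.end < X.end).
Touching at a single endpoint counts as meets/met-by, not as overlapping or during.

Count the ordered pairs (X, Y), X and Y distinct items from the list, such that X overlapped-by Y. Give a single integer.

9

Checking all 72 ordered pairs for relation 'overlapped-by'; matching pairs in alphabetical order:
(backup, lunch): backup overlapped-by lunch ✓
(deploy, rehearsal): deploy overlapped-by rehearsal ✓
(lunch, compaction): lunch overlapped-by compaction ✓
(lunch, standup): lunch overlapped-by standup ✓
(rehearsal, lunch): rehearsal overlapped-by lunch ✓
(rehearsal, retro): rehearsal overlapped-by retro ✓
(reindex, lunch): reindex overlapped-by lunch ✓
(reindex, retro): reindex overlapped-by retro ✓
(snapshot, backup): snapshot overlapped-by backup ✓
Count: 9.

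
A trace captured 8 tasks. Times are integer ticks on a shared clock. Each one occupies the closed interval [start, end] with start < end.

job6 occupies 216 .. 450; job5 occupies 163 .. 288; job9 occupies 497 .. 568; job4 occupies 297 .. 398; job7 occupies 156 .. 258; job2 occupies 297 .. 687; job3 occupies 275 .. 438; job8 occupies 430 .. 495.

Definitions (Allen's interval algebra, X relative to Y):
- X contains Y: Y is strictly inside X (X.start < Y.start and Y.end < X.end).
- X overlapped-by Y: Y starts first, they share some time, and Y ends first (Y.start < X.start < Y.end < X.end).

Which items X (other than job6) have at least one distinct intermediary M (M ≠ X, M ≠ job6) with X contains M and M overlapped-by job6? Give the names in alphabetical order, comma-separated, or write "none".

Target job6 = [216, 450].
Intermediaries M with M overlapped-by job6: job2, job8.
Via job2 — items with X contains job2: none.
Via job8 — items with X contains job8: job2.
Union: job2.

job2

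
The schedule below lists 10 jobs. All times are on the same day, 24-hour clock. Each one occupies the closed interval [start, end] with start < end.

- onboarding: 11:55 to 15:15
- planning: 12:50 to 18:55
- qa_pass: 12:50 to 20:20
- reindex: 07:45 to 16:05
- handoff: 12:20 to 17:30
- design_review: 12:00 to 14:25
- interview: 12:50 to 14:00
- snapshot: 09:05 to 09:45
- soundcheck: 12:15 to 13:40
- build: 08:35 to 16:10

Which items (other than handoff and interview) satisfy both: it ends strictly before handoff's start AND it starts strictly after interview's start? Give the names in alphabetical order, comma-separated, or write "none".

Conditions: its end is strictly before handoff's start (X.end < 12:20) AND its start is strictly after interview's start (X.start > 12:50).
build: end 16:10 < 12:20? ✗; start 08:35 > 12:50? ✗ → no.
design_review: end 14:25 < 12:20? ✗; start 12:00 > 12:50? ✗ → no.
onboarding: end 15:15 < 12:20? ✗; start 11:55 > 12:50? ✗ → no.
planning: end 18:55 < 12:20? ✗; start 12:50 > 12:50? ✗ → no.
qa_pass: end 20:20 < 12:20? ✗; start 12:50 > 12:50? ✗ → no.
reindex: end 16:05 < 12:20? ✗; start 07:45 > 12:50? ✗ → no.
snapshot: end 09:45 < 12:20? ✓; start 09:05 > 12:50? ✗ → no.
soundcheck: end 13:40 < 12:20? ✗; start 12:15 > 12:50? ✗ → no.
Result: none.

none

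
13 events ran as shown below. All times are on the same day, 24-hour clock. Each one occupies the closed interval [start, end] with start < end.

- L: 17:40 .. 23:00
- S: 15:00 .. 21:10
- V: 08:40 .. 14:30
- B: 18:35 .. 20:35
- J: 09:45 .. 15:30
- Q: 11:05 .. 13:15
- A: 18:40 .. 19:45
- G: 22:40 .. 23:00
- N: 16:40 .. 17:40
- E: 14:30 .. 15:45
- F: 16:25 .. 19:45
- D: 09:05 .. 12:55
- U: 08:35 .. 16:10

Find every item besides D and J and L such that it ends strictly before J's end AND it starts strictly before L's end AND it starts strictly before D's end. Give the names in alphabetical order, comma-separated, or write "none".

Q, V

Conditions: its end is strictly before J's end (X.end < 15:30) AND its start is strictly before L's end (X.start < 23:00) AND its start is strictly before D's end (X.start < 12:55).
A: end 19:45 < 15:30? ✗; start 18:40 < 23:00? ✓; start 18:40 < 12:55? ✗ → no.
B: end 20:35 < 15:30? ✗; start 18:35 < 23:00? ✓; start 18:35 < 12:55? ✗ → no.
E: end 15:45 < 15:30? ✗; start 14:30 < 23:00? ✓; start 14:30 < 12:55? ✗ → no.
F: end 19:45 < 15:30? ✗; start 16:25 < 23:00? ✓; start 16:25 < 12:55? ✗ → no.
G: end 23:00 < 15:30? ✗; start 22:40 < 23:00? ✓; start 22:40 < 12:55? ✗ → no.
N: end 17:40 < 15:30? ✗; start 16:40 < 23:00? ✓; start 16:40 < 12:55? ✗ → no.
Q: end 13:15 < 15:30? ✓; start 11:05 < 23:00? ✓; start 11:05 < 12:55? ✓ → yes.
S: end 21:10 < 15:30? ✗; start 15:00 < 23:00? ✓; start 15:00 < 12:55? ✗ → no.
U: end 16:10 < 15:30? ✗; start 08:35 < 23:00? ✓; start 08:35 < 12:55? ✓ → no.
V: end 14:30 < 15:30? ✓; start 08:40 < 23:00? ✓; start 08:40 < 12:55? ✓ → yes.
Result: Q, V.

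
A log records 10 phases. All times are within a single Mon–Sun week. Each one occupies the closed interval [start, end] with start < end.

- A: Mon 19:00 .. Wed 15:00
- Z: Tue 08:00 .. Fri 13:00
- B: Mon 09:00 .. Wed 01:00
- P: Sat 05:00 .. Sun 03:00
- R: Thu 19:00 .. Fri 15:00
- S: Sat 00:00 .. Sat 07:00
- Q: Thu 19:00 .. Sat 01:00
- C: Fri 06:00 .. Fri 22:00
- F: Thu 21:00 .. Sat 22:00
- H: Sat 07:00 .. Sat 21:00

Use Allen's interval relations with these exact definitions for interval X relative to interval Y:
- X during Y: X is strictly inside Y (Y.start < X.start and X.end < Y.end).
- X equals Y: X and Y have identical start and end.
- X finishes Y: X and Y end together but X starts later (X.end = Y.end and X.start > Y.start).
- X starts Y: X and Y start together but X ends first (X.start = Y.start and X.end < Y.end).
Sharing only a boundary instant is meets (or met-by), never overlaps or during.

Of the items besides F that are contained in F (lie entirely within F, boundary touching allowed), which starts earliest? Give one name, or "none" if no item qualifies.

C

Target F = [Thu 21:00, Sat 22:00].
A [Mon 19:00, Wed 15:00] → before → excluded.
B [Mon 09:00, Wed 01:00] → before → excluded.
C [Fri 06:00, Fri 22:00] → during → candidate.
H [Sat 07:00, Sat 21:00] → during → candidate.
P [Sat 05:00, Sun 03:00] → overlapped-by → excluded.
Q [Thu 19:00, Sat 01:00] → overlaps → excluded.
R [Thu 19:00, Fri 15:00] → overlaps → excluded.
S [Sat 00:00, Sat 07:00] → during → candidate.
Z [Tue 08:00, Fri 13:00] → overlaps → excluded.
Among candidates, earliest start is Fri 06:00 → C.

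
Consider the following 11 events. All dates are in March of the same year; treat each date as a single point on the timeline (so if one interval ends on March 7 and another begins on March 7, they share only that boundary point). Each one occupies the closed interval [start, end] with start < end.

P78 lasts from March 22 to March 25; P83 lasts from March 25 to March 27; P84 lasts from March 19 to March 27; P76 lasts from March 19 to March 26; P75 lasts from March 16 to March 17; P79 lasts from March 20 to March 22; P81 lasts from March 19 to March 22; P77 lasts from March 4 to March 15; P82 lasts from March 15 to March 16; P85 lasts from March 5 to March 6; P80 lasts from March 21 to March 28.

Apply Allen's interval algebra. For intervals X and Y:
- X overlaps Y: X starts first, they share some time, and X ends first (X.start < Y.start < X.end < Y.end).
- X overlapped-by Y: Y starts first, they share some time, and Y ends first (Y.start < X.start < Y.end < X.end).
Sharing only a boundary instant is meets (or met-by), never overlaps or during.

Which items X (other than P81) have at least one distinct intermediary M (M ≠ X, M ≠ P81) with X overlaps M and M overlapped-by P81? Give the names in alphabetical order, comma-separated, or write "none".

Target P81 = [March 19, March 22].
Intermediaries M with M overlapped-by P81: P80.
Via P80 — items with X overlaps P80: P76, P79, P84.
Union: P76, P79, P84.

P76, P79, P84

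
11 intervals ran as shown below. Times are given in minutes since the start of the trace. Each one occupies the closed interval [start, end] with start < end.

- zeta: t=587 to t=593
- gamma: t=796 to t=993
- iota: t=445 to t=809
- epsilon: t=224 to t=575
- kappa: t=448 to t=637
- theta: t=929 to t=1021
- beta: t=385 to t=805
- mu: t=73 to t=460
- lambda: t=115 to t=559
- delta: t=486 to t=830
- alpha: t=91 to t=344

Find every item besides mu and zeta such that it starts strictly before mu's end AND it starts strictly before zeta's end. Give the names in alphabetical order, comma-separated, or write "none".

Conditions: its start is strictly before mu's end (X.start < t=460) AND its start is strictly before zeta's end (X.start < t=593).
alpha: start t=91 < t=460? ✓; start t=91 < t=593? ✓ → yes.
beta: start t=385 < t=460? ✓; start t=385 < t=593? ✓ → yes.
delta: start t=486 < t=460? ✗; start t=486 < t=593? ✓ → no.
epsilon: start t=224 < t=460? ✓; start t=224 < t=593? ✓ → yes.
gamma: start t=796 < t=460? ✗; start t=796 < t=593? ✗ → no.
iota: start t=445 < t=460? ✓; start t=445 < t=593? ✓ → yes.
kappa: start t=448 < t=460? ✓; start t=448 < t=593? ✓ → yes.
lambda: start t=115 < t=460? ✓; start t=115 < t=593? ✓ → yes.
theta: start t=929 < t=460? ✗; start t=929 < t=593? ✗ → no.
Result: alpha, beta, epsilon, iota, kappa, lambda.

alpha, beta, epsilon, iota, kappa, lambda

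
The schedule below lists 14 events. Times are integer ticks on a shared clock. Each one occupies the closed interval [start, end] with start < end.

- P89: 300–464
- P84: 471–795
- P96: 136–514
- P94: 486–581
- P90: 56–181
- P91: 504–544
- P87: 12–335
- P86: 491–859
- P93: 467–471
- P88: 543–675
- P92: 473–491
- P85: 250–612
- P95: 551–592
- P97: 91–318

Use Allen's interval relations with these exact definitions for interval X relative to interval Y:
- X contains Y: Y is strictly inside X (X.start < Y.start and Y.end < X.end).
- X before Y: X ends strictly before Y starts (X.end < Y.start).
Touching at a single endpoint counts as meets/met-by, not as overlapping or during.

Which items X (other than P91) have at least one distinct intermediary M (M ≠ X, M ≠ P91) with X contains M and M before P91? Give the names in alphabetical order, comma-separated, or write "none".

P84, P85, P87, P96

Target P91 = [504, 544].
Intermediaries M with M before P91: P87, P89, P90, P92, P93, P97.
Via P87 — items with X contains P87: none.
Via P89 — items with X contains P89: P85, P96.
Via P90 — items with X contains P90: P87.
Via P92 — items with X contains P92: P84, P85, P96.
Via P93 — items with X contains P93: P85, P96.
Via P97 — items with X contains P97: P87.
Union: P84, P85, P87, P96.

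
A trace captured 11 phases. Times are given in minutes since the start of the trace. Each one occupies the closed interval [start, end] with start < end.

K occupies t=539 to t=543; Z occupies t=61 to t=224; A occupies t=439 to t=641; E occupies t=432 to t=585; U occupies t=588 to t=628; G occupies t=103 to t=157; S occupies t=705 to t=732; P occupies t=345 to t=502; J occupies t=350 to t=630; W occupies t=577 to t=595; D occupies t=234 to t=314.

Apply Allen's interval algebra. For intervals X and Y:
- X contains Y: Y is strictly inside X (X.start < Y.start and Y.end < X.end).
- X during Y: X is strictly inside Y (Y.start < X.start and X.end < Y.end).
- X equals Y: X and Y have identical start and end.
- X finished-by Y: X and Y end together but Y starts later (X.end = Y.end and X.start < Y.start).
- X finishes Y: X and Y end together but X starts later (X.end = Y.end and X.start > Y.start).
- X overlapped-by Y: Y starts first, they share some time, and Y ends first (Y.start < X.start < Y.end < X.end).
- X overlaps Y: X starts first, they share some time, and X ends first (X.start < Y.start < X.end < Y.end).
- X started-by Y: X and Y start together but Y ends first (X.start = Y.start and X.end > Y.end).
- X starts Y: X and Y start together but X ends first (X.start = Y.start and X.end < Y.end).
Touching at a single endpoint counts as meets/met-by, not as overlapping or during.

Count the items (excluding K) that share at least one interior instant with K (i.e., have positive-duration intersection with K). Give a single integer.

Target K = [t=539, t=543].
A [t=439, t=641] → contains → counts.
D [t=234, t=314] → before → no.
E [t=432, t=585] → contains → counts.
G [t=103, t=157] → before → no.
J [t=350, t=630] → contains → counts.
P [t=345, t=502] → before → no.
S [t=705, t=732] → after → no.
U [t=588, t=628] → after → no.
W [t=577, t=595] → after → no.
Z [t=61, t=224] → before → no.
Total: 3.

3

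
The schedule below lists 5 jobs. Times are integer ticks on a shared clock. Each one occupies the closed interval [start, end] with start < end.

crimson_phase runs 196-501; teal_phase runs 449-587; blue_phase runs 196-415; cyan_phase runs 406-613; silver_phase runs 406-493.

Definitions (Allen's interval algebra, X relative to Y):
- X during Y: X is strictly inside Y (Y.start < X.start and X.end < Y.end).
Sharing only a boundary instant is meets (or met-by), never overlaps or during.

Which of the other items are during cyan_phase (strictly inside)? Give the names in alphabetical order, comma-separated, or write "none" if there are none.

teal_phase

Target cyan_phase = [406, 613].
blue_phase [196, 415] → overlaps → no.
crimson_phase [196, 501] → overlaps → no.
silver_phase [406, 493] → starts → no.
teal_phase [449, 587] → during → yes.
Result: teal_phase.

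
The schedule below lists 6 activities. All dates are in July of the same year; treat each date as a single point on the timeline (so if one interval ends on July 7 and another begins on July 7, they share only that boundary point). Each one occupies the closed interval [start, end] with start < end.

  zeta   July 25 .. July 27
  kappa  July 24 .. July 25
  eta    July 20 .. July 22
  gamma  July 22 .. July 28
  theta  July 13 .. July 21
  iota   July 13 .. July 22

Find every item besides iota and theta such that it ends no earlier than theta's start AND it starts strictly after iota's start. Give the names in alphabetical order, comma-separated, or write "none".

Conditions: its end is no earlier than theta's start (X.end >= July 13) AND its start is strictly after iota's start (X.start > July 13).
eta: end July 22 >= July 13? ✓; start July 20 > July 13? ✓ → yes.
gamma: end July 28 >= July 13? ✓; start July 22 > July 13? ✓ → yes.
kappa: end July 25 >= July 13? ✓; start July 24 > July 13? ✓ → yes.
zeta: end July 27 >= July 13? ✓; start July 25 > July 13? ✓ → yes.
Result: eta, gamma, kappa, zeta.

eta, gamma, kappa, zeta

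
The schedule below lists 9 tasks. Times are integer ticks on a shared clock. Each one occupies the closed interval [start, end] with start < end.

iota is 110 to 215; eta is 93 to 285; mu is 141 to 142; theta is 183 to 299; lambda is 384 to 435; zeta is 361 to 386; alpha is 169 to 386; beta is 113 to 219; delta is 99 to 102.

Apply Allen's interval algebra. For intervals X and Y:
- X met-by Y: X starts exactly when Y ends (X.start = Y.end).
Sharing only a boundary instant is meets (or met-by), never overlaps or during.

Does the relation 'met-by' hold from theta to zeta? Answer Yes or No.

No

theta = [183, 299], zeta = [361, 386].
Actual relation of theta to zeta: before.
Asked whether 'met-by' holds → No.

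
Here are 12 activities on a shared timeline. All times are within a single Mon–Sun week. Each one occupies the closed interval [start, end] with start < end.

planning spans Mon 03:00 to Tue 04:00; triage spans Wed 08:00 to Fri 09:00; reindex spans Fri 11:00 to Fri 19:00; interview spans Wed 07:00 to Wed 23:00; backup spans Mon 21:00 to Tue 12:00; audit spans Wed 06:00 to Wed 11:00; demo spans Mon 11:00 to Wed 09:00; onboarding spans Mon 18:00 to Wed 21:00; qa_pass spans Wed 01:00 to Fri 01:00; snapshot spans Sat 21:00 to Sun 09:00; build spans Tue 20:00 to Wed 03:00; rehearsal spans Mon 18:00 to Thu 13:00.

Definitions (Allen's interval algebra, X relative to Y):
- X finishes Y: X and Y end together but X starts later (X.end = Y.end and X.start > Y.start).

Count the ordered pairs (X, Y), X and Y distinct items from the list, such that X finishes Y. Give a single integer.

Checking all 132 ordered pairs for relation 'finishes'; matching pairs in alphabetical order:
No pair satisfies it.
Count: 0.

0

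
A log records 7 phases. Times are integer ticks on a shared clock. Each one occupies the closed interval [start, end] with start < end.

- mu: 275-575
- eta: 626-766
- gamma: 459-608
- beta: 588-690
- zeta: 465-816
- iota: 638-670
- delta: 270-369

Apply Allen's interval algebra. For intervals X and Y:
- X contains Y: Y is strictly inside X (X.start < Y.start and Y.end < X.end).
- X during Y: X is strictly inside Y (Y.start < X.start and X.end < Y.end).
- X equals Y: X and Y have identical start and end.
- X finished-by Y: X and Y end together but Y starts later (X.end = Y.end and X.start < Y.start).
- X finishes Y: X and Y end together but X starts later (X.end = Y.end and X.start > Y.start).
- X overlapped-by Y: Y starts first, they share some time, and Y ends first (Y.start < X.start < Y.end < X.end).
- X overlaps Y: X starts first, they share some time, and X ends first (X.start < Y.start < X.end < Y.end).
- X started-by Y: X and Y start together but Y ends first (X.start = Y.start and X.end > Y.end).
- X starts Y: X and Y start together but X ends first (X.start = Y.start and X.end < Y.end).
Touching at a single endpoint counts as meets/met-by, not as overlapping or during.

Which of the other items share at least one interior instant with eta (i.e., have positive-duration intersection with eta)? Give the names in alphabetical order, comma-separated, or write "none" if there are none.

Target eta = [626, 766].
beta [588, 690] → overlaps → yes.
delta [270, 369] → before → no.
gamma [459, 608] → before → no.
iota [638, 670] → during → yes.
mu [275, 575] → before → no.
zeta [465, 816] → contains → yes.
Result: beta, iota, zeta.

beta, iota, zeta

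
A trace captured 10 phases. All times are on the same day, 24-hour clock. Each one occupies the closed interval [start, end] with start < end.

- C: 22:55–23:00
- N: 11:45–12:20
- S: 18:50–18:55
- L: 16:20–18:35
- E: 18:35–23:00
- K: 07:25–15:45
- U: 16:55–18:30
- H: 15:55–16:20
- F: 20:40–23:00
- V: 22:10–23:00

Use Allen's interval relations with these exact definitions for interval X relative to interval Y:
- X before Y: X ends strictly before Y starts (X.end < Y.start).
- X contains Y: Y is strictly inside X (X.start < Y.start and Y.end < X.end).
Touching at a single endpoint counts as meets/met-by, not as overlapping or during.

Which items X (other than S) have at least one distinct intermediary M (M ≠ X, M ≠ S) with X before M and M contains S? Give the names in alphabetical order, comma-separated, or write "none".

H, K, N, U

Target S = [18:50, 18:55].
Intermediaries M with M contains S: E.
Via E — items with X before E: H, K, N, U.
Union: H, K, N, U.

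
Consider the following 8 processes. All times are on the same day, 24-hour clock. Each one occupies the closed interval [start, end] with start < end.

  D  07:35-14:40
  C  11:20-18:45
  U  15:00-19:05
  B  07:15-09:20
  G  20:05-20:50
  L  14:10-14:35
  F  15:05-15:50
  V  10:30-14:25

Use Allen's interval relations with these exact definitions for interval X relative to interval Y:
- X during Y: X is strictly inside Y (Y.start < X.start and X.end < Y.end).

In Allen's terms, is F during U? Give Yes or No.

F = [15:05, 15:50], U = [15:00, 19:05].
Actual relation of F to U: during.
Asked whether 'during' holds → Yes.

Yes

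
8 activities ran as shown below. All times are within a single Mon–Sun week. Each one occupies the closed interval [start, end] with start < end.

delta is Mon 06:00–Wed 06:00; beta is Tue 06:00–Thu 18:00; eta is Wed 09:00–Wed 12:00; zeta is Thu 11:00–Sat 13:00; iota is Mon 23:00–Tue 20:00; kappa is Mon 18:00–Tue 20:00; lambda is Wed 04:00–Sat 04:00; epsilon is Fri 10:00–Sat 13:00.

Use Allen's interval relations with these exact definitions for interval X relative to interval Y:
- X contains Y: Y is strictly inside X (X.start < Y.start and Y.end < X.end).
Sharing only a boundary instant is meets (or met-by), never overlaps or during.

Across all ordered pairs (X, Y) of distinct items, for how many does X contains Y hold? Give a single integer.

4

Checking all 56 ordered pairs for relation 'contains'; matching pairs in alphabetical order:
(beta, eta): beta contains eta ✓
(delta, iota): delta contains iota ✓
(delta, kappa): delta contains kappa ✓
(lambda, eta): lambda contains eta ✓
Count: 4.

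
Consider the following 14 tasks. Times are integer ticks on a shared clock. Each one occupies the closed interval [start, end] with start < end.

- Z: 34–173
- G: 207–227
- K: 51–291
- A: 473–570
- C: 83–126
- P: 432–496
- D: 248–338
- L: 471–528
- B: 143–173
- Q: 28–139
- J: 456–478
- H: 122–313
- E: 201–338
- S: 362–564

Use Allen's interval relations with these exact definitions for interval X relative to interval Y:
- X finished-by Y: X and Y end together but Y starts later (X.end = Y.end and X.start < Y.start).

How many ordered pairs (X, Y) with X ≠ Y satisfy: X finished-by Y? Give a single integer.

Checking all 182 ordered pairs for relation 'finished-by'; matching pairs in alphabetical order:
(E, D): E finished-by D ✓
(Z, B): Z finished-by B ✓
Count: 2.

2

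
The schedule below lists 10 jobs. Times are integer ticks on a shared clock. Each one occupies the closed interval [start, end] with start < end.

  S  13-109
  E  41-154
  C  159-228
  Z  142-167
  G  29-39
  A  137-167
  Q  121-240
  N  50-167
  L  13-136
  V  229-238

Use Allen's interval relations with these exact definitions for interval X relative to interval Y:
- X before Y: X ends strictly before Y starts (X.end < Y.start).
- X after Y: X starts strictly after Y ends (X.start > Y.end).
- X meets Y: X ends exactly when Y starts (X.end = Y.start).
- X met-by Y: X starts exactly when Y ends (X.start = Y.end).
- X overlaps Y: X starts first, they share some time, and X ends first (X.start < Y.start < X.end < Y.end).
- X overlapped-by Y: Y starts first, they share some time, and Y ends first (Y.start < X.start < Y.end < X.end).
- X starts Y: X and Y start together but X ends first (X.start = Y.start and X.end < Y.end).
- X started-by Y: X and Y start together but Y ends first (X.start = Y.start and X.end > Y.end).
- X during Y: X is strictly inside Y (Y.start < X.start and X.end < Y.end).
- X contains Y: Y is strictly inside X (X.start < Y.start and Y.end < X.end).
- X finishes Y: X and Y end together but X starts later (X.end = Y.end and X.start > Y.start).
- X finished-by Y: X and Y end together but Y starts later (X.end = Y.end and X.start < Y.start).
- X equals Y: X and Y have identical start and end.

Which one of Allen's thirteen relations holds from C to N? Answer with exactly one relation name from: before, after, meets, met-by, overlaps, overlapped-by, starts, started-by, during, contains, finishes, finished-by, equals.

overlapped-by

C = [159, 228]; N = [50, 167].
Compare endpoints: C.start > N.start, C.start < N.end, C.end > N.start, C.end > N.end.
That pattern is 'overlapped-by'.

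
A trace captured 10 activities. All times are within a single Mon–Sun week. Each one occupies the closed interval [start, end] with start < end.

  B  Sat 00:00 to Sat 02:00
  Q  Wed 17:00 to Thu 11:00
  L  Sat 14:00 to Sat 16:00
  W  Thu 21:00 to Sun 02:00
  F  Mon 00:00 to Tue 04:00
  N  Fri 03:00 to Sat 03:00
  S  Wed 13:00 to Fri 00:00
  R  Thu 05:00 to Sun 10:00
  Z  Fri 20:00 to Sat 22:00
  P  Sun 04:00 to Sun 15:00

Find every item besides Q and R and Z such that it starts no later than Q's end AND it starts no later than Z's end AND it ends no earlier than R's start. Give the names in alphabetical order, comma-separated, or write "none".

S

Conditions: its start is no later than Q's end (X.start <= Thu 11:00) AND its start is no later than Z's end (X.start <= Sat 22:00) AND its end is no earlier than R's start (X.end >= Thu 05:00).
B: start Sat 00:00 <= Thu 11:00? ✗; start Sat 00:00 <= Sat 22:00? ✓; end Sat 02:00 >= Thu 05:00? ✓ → no.
F: start Mon 00:00 <= Thu 11:00? ✓; start Mon 00:00 <= Sat 22:00? ✓; end Tue 04:00 >= Thu 05:00? ✗ → no.
L: start Sat 14:00 <= Thu 11:00? ✗; start Sat 14:00 <= Sat 22:00? ✓; end Sat 16:00 >= Thu 05:00? ✓ → no.
N: start Fri 03:00 <= Thu 11:00? ✗; start Fri 03:00 <= Sat 22:00? ✓; end Sat 03:00 >= Thu 05:00? ✓ → no.
P: start Sun 04:00 <= Thu 11:00? ✗; start Sun 04:00 <= Sat 22:00? ✗; end Sun 15:00 >= Thu 05:00? ✓ → no.
S: start Wed 13:00 <= Thu 11:00? ✓; start Wed 13:00 <= Sat 22:00? ✓; end Fri 00:00 >= Thu 05:00? ✓ → yes.
W: start Thu 21:00 <= Thu 11:00? ✗; start Thu 21:00 <= Sat 22:00? ✓; end Sun 02:00 >= Thu 05:00? ✓ → no.
Result: S.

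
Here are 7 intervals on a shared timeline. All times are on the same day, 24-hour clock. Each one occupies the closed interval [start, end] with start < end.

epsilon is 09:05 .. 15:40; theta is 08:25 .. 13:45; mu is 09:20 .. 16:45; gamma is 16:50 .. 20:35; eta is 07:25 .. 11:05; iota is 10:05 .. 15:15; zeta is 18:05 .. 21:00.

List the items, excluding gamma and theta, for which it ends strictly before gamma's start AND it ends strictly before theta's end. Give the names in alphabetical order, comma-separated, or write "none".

Conditions: its end is strictly before gamma's start (X.end < 16:50) AND its end is strictly before theta's end (X.end < 13:45).
epsilon: end 15:40 < 16:50? ✓; end 15:40 < 13:45? ✗ → no.
eta: end 11:05 < 16:50? ✓; end 11:05 < 13:45? ✓ → yes.
iota: end 15:15 < 16:50? ✓; end 15:15 < 13:45? ✗ → no.
mu: end 16:45 < 16:50? ✓; end 16:45 < 13:45? ✗ → no.
zeta: end 21:00 < 16:50? ✗; end 21:00 < 13:45? ✗ → no.
Result: eta.

eta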